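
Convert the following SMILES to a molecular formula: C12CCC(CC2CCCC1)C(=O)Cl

C11H17ClO

Heavy atoms from the SMILES: 11 C, 1 Cl, 1 O.
Implicit hydrogens by atom environment:
  7 × C: 2 H each → 14
  3 × C: 1 H each → 3
  1 × C: no H
  1 × Cl: no H
  1 × O: no H
  Total hydrogens = 17.
Molecular formula: C11H17ClO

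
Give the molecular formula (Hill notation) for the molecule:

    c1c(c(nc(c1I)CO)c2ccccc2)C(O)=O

Heavy atoms from the SMILES: 13 C, 1 I, 1 N, 3 O.
Implicit hydrogens by atom environment:
  6 × C (aromatic): 1 H each → 6
  5 × C (aromatic): no H
  2 × O: 1 H each → 2
  1 × C: 2 H
  1 × C: no H
  1 × I: no H
  1 × N (aromatic): no H
  1 × O: no H
  Total hydrogens = 10.
Molecular formula: C13H10INO3

C13H10INO3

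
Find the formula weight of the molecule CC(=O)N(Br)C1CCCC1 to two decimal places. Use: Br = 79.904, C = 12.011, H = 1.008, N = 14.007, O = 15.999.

206.08

Molecular formula: C7H12BrNO.
M = 1×79.904 + 7×12.011 + 12×1.008 + 1×14.007 + 1×15.999 = 206.08 g/mol.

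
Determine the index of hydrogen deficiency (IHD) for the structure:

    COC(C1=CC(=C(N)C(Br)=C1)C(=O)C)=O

Molecular formula from the SMILES: C10H10BrNO3.
DoU = (2C + 2 + N − H − X)/2 = (2·10 + 2 + 1 − 10 − 1)/2 = 12/2 = 6.
(Structurally: 1 ring(s) + 5 π bond(s) = 6.)

6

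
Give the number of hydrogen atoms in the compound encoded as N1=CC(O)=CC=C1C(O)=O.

Hydrogens are implicit in SMILES; fill each atom to its normal valence:
  3 × C (aromatic): 1 H each → 3
  2 × C (aromatic): no H
  2 × O: 1 H each → 2
  1 × C: no H
  1 × N (aromatic): no H
  1 × O: no H
  Total hydrogens = 5.

5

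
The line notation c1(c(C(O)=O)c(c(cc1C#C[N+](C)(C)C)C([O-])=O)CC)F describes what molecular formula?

Heavy atoms from the SMILES: 15 C, 1 F, 1 N, 4 O.
Implicit hydrogens by atom environment:
  5 × C (aromatic): no H
  4 × C: 3 H each → 12
  4 × C: no H
  2 × O: no H
  1 × C: 2 H
  1 × C (aromatic): 1 H
  1 × F: no H
  1 × N (charge +1): no H
  1 × O: 1 H
  1 × O (charge -1): no H
  Total hydrogens = 16.
Molecular formula: C15H16FNO4

C15H16FNO4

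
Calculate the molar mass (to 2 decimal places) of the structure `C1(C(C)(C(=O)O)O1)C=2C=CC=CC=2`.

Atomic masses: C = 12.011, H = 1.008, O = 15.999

Molecular formula: C10H10O3.
M = 10×12.011 + 10×1.008 + 3×15.999 = 178.19 g/mol.

178.19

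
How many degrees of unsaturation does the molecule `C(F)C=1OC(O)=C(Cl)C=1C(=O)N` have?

4

Molecular formula from the SMILES: C6H5ClFNO3.
DoU = (2C + 2 + N − H − X)/2 = (2·6 + 2 + 1 − 5 − 2)/2 = 8/2 = 4.
(Structurally: 1 ring(s) + 3 π bond(s) = 4.)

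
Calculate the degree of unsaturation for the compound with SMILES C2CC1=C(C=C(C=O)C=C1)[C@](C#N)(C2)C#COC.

10

Molecular formula from the SMILES: C15H13NO2.
DoU = (2C + 2 + N − H − X)/2 = (2·15 + 2 + 1 − 13 − 0)/2 = 20/2 = 10.
(Structurally: 2 ring(s) + 8 π bond(s) = 10.)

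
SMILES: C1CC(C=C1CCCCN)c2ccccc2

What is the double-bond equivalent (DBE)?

6

Molecular formula from the SMILES: C15H21N.
DoU = (2C + 2 + N − H − X)/2 = (2·15 + 2 + 1 − 21 − 0)/2 = 12/2 = 6.
(Structurally: 2 ring(s) + 4 π bond(s) = 6.)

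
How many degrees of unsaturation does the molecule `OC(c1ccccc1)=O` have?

Molecular formula from the SMILES: C7H6O2.
DoU = (2C + 2 + N − H − X)/2 = (2·7 + 2 + 0 − 6 − 0)/2 = 10/2 = 5.
(Structurally: 1 ring(s) + 4 π bond(s) = 5.)

5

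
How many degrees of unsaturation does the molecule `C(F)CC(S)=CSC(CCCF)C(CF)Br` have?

Molecular formula from the SMILES: C10H16BrF3S2.
DoU = (2C + 2 + N − H − X)/2 = (2·10 + 2 + 0 − 16 − 4)/2 = 2/2 = 1.
(Structurally: 0 ring(s) + 1 π bond(s) = 1.)

1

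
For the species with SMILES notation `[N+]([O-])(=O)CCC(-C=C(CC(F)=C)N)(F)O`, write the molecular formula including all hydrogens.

C8H12F2N2O3

Heavy atoms from the SMILES: 8 C, 2 F, 2 N, 3 O.
Implicit hydrogens by atom environment:
  4 × C: 2 H each → 8
  3 × C: no H
  2 × F: no H
  1 × C: 1 H
  1 × N: 2 H
  1 × N (charge +1): no H
  1 × O: 1 H
  1 × O: no H
  1 × O (charge -1): no H
  Total hydrogens = 12.
Molecular formula: C8H12F2N2O3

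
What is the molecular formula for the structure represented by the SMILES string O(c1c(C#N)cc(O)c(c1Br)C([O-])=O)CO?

Heavy atoms from the SMILES: 1 Br, 9 C, 1 N, 5 O.
Implicit hydrogens by atom environment:
  5 × C (aromatic): no H
  2 × C: no H
  2 × O: 1 H each → 2
  2 × O: no H
  1 × Br: no H
  1 × C: 2 H
  1 × C (aromatic): 1 H
  1 × N: no H
  1 × O (charge -1): no H
  Total hydrogens = 5.
Net charge -1.
Molecular formula: C9H5BrNO5-

C9H5BrNO5-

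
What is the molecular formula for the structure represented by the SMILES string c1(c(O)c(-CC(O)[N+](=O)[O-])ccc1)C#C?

Heavy atoms from the SMILES: 10 C, 1 N, 4 O.
Implicit hydrogens by atom environment:
  3 × C (aromatic): 1 H each → 3
  3 × C (aromatic): no H
  2 × C: 1 H each → 2
  2 × O: 1 H each → 2
  1 × C: 2 H
  1 × C: no H
  1 × N (charge +1): no H
  1 × O: no H
  1 × O (charge -1): no H
  Total hydrogens = 9.
Molecular formula: C10H9NO4

C10H9NO4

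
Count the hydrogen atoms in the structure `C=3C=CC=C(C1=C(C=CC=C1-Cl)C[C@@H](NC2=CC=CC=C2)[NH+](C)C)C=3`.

24

Hydrogens are implicit in SMILES; fill each atom to its normal valence:
  13 × C (aromatic): 1 H each → 13
  5 × C (aromatic): no H
  2 × C: 3 H each → 6
  1 × C: 2 H
  1 × C: 1 H
  1 × Cl: no H
  1 × N: 1 H
  1 × N (charge +1): 1 H
  Total hydrogens = 24.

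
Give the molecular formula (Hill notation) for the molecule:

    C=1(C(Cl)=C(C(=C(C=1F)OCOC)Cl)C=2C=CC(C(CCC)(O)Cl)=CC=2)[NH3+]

C18H20Cl3FNO3+

Heavy atoms from the SMILES: 18 C, 3 Cl, 1 F, 1 N, 3 O.
Implicit hydrogens by atom environment:
  8 × C (aromatic): no H
  4 × C (aromatic): 1 H each → 4
  3 × C: 2 H each → 6
  3 × Cl: no H
  2 × C: 3 H each → 6
  2 × O: no H
  1 × C: no H
  1 × F: no H
  1 × N (charge +1): 3 H
  1 × O: 1 H
  Total hydrogens = 20.
Net charge +1.
Molecular formula: C18H20Cl3FNO3+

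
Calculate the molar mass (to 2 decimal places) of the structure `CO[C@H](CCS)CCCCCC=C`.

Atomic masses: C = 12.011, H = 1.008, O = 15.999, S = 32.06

Molecular formula: C11H22OS.
M = 11×12.011 + 22×1.008 + 1×15.999 + 1×32.06 = 202.36 g/mol.

202.36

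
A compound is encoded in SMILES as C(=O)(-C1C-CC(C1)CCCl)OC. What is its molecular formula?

Heavy atoms from the SMILES: 9 C, 1 Cl, 2 O.
Implicit hydrogens by atom environment:
  5 × C: 2 H each → 10
  2 × C: 1 H each → 2
  2 × O: no H
  1 × C: 3 H
  1 × C: no H
  1 × Cl: no H
  Total hydrogens = 15.
Molecular formula: C9H15ClO2

C9H15ClO2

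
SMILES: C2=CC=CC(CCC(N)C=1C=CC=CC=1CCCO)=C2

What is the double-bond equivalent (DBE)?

Molecular formula from the SMILES: C18H23NO.
DoU = (2C + 2 + N − H − X)/2 = (2·18 + 2 + 1 − 23 − 0)/2 = 16/2 = 8.
(Structurally: 2 ring(s) + 6 π bond(s) = 8.)

8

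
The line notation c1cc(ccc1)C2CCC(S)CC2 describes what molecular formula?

Heavy atoms from the SMILES: 12 C, 1 S.
Implicit hydrogens by atom environment:
  5 × C (aromatic): 1 H each → 5
  4 × C: 2 H each → 8
  2 × C: 1 H each → 2
  1 × C (aromatic): no H
  1 × S: 1 H
  Total hydrogens = 16.
Molecular formula: C12H16S

C12H16S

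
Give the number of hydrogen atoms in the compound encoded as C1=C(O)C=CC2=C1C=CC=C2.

8

Hydrogens are implicit in SMILES; fill each atom to its normal valence:
  7 × C (aromatic): 1 H each → 7
  3 × C (aromatic): no H
  1 × O: 1 H
  Total hydrogens = 8.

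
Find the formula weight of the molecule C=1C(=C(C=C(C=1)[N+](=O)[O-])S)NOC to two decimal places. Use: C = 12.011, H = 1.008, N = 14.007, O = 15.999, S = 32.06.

Molecular formula: C7H8N2O3S.
M = 7×12.011 + 8×1.008 + 2×14.007 + 3×15.999 + 1×32.06 = 200.21 g/mol.

200.21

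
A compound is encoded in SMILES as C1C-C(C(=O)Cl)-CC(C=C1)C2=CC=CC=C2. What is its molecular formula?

Heavy atoms from the SMILES: 14 C, 1 Cl, 1 O.
Implicit hydrogens by atom environment:
  5 × C (aromatic): 1 H each → 5
  4 × C: 1 H each → 4
  3 × C: 2 H each → 6
  1 × C (aromatic): no H
  1 × C: no H
  1 × Cl: no H
  1 × O: no H
  Total hydrogens = 15.
Molecular formula: C14H15ClO

C14H15ClO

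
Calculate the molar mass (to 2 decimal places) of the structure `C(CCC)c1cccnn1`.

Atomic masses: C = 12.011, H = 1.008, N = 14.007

136.20

Molecular formula: C8H12N2.
M = 8×12.011 + 12×1.008 + 2×14.007 = 136.20 g/mol.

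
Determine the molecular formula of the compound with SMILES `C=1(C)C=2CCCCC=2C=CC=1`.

Heavy atoms from the SMILES: 11 C.
Implicit hydrogens by atom environment:
  4 × C: 2 H each → 8
  3 × C (aromatic): 1 H each → 3
  3 × C (aromatic): no H
  1 × C: 3 H
  Total hydrogens = 14.
Molecular formula: C11H14

C11H14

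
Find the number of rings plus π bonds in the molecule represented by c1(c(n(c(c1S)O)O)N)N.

3

Molecular formula from the SMILES: C4H7N3O2S.
DoU = (2C + 2 + N − H − X)/2 = (2·4 + 2 + 3 − 7 − 0)/2 = 6/2 = 3.
(Structurally: 1 ring(s) + 2 π bond(s) = 3.)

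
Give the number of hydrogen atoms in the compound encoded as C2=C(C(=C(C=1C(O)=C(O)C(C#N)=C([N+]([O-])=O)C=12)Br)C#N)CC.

Hydrogens are implicit in SMILES; fill each atom to its normal valence:
  9 × C (aromatic): no H
  2 × C: no H
  2 × N: no H
  2 × O: 1 H each → 2
  1 × Br: no H
  1 × C: 3 H
  1 × C: 2 H
  1 × C (aromatic): 1 H
  1 × N (charge +1): no H
  1 × O: no H
  1 × O (charge -1): no H
  Total hydrogens = 8.

8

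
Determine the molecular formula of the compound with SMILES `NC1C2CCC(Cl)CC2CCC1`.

C10H18ClN

Heavy atoms from the SMILES: 10 C, 1 Cl, 1 N.
Implicit hydrogens by atom environment:
  6 × C: 2 H each → 12
  4 × C: 1 H each → 4
  1 × Cl: no H
  1 × N: 2 H
  Total hydrogens = 18.
Molecular formula: C10H18ClN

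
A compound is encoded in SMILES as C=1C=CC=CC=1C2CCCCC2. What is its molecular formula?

C12H16

Heavy atoms from the SMILES: 12 C.
Implicit hydrogens by atom environment:
  5 × C: 2 H each → 10
  5 × C (aromatic): 1 H each → 5
  1 × C: 1 H
  1 × C (aromatic): no H
  Total hydrogens = 16.
Molecular formula: C12H16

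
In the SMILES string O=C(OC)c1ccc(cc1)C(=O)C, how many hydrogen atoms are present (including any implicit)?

Hydrogens are implicit in SMILES; fill each atom to its normal valence:
  4 × C (aromatic): 1 H each → 4
  3 × O: no H
  2 × C: 3 H each → 6
  2 × C (aromatic): no H
  2 × C: no H
  Total hydrogens = 10.

10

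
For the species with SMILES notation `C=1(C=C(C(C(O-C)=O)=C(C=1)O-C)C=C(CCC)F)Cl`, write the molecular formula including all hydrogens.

C14H16ClFO3

Heavy atoms from the SMILES: 14 C, 1 Cl, 1 F, 3 O.
Implicit hydrogens by atom environment:
  4 × C (aromatic): no H
  3 × C: 3 H each → 9
  3 × O: no H
  2 × C: 2 H each → 4
  2 × C (aromatic): 1 H each → 2
  2 × C: no H
  1 × C: 1 H
  1 × Cl: no H
  1 × F: no H
  Total hydrogens = 16.
Molecular formula: C14H16ClFO3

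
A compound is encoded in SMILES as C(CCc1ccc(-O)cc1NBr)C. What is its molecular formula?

Heavy atoms from the SMILES: 1 Br, 10 C, 1 N, 1 O.
Implicit hydrogens by atom environment:
  3 × C: 2 H each → 6
  3 × C (aromatic): 1 H each → 3
  3 × C (aromatic): no H
  1 × Br: no H
  1 × C: 3 H
  1 × N: 1 H
  1 × O: 1 H
  Total hydrogens = 14.
Molecular formula: C10H14BrNO

C10H14BrNO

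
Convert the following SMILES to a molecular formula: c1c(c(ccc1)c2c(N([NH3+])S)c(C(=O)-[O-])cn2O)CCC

C14H17N3O3S

Heavy atoms from the SMILES: 14 C, 3 N, 3 O, 1 S.
Implicit hydrogens by atom environment:
  5 × C (aromatic): 1 H each → 5
  5 × C (aromatic): no H
  2 × C: 2 H each → 4
  1 × C: 3 H
  1 × C: no H
  1 × N (charge +1): 3 H
  1 × N (aromatic): no H
  1 × N: no H
  1 × O: 1 H
  1 × O: no H
  1 × O (charge -1): no H
  1 × S: 1 H
  Total hydrogens = 17.
Molecular formula: C14H17N3O3S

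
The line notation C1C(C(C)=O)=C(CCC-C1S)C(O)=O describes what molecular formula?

Heavy atoms from the SMILES: 10 C, 3 O, 1 S.
Implicit hydrogens by atom environment:
  4 × C: 2 H each → 8
  4 × C: no H
  2 × O: no H
  1 × C: 3 H
  1 × C: 1 H
  1 × O: 1 H
  1 × S: 1 H
  Total hydrogens = 14.
Molecular formula: C10H14O3S

C10H14O3S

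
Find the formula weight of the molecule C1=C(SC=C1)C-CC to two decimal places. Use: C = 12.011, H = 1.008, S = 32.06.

126.22

Molecular formula: C7H10S.
M = 7×12.011 + 10×1.008 + 1×32.06 = 126.22 g/mol.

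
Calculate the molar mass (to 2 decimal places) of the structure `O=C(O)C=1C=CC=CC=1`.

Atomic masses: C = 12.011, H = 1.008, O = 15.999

122.12

Molecular formula: C7H6O2.
M = 7×12.011 + 6×1.008 + 2×15.999 = 122.12 g/mol.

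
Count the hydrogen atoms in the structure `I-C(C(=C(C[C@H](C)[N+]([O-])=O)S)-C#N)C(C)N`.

Hydrogens are implicit in SMILES; fill each atom to its normal valence:
  3 × C: 1 H each → 3
  3 × C: no H
  2 × C: 3 H each → 6
  1 × C: 2 H
  1 × I: no H
  1 × N: 2 H
  1 × N (charge +1): no H
  1 × N: no H
  1 × O: no H
  1 × O (charge -1): no H
  1 × S: 1 H
  Total hydrogens = 14.

14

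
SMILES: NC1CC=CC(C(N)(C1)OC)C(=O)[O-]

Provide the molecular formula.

C9H15N2O3-

Heavy atoms from the SMILES: 9 C, 2 N, 3 O.
Implicit hydrogens by atom environment:
  4 × C: 1 H each → 4
  2 × C: 2 H each → 4
  2 × C: no H
  2 × N: 2 H each → 4
  2 × O: no H
  1 × C: 3 H
  1 × O (charge -1): no H
  Total hydrogens = 15.
Net charge -1.
Molecular formula: C9H15N2O3-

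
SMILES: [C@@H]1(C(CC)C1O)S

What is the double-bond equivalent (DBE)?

Molecular formula from the SMILES: C5H10OS.
DoU = (2C + 2 + N − H − X)/2 = (2·5 + 2 + 0 − 10 − 0)/2 = 2/2 = 1.
(Structurally: 1 ring(s) + 0 π bond(s) = 1.)

1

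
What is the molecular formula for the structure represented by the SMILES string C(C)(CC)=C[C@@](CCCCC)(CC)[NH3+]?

Heavy atoms from the SMILES: 13 C, 1 N.
Implicit hydrogens by atom environment:
  6 × C: 2 H each → 12
  4 × C: 3 H each → 12
  2 × C: no H
  1 × C: 1 H
  1 × N (charge +1): 3 H
  Total hydrogens = 28.
Net charge +1.
Molecular formula: C13H28N+

C13H28N+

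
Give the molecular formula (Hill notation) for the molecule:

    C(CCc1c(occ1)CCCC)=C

C12H18O

Heavy atoms from the SMILES: 12 C, 1 O.
Implicit hydrogens by atom environment:
  6 × C: 2 H each → 12
  2 × C (aromatic): 1 H each → 2
  2 × C (aromatic): no H
  1 × C: 3 H
  1 × C: 1 H
  1 × O (aromatic): no H
  Total hydrogens = 18.
Molecular formula: C12H18O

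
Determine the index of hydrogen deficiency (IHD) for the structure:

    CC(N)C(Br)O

0

Molecular formula from the SMILES: C3H8BrNO.
DoU = (2C + 2 + N − H − X)/2 = (2·3 + 2 + 1 − 8 − 1)/2 = 0/2 = 0.
(Structurally: 0 ring(s) + 0 π bond(s) = 0.)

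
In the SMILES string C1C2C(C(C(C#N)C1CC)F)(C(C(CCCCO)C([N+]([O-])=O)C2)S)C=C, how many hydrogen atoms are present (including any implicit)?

29

Hydrogens are implicit in SMILES; fill each atom to its normal valence:
  8 × C: 2 H each → 16
  8 × C: 1 H each → 8
  2 × C: no H
  1 × C: 3 H
  1 × F: no H
  1 × N: no H
  1 × N (charge +1): no H
  1 × O: 1 H
  1 × O: no H
  1 × O (charge -1): no H
  1 × S: 1 H
  Total hydrogens = 29.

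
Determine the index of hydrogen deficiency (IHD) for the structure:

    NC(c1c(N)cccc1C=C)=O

Molecular formula from the SMILES: C9H10N2O.
DoU = (2C + 2 + N − H − X)/2 = (2·9 + 2 + 2 − 10 − 0)/2 = 12/2 = 6.
(Structurally: 1 ring(s) + 5 π bond(s) = 6.)

6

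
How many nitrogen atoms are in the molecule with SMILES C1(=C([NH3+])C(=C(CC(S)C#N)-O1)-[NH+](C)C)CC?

3

The symbol for nitrogen appears 3 times in the SMILES.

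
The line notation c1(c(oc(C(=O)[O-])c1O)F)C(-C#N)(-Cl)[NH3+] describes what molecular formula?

C7H4ClFN2O4

Heavy atoms from the SMILES: 7 C, 1 Cl, 1 F, 2 N, 4 O.
Implicit hydrogens by atom environment:
  4 × C (aromatic): no H
  3 × C: no H
  1 × Cl: no H
  1 × F: no H
  1 × N (charge +1): 3 H
  1 × N: no H
  1 × O: 1 H
  1 × O (aromatic): no H
  1 × O: no H
  1 × O (charge -1): no H
  Total hydrogens = 4.
Molecular formula: C7H4ClFN2O4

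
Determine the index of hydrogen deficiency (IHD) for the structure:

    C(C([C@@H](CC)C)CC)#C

2

Molecular formula from the SMILES: C9H16.
DoU = (2C + 2 + N − H − X)/2 = (2·9 + 2 + 0 − 16 − 0)/2 = 4/2 = 2.
(Structurally: 0 ring(s) + 2 π bond(s) = 2.)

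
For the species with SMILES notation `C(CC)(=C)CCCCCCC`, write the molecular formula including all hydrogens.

Heavy atoms from the SMILES: 11 C.
Implicit hydrogens by atom environment:
  8 × C: 2 H each → 16
  2 × C: 3 H each → 6
  1 × C: no H
  Total hydrogens = 22.
Molecular formula: C11H22

C11H22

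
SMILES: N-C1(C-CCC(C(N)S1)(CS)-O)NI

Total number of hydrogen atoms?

16

Hydrogens are implicit in SMILES; fill each atom to its normal valence:
  4 × C: 2 H each → 8
  2 × C: no H
  2 × N: 2 H each → 4
  1 × C: 1 H
  1 × I: no H
  1 × N: 1 H
  1 × O: 1 H
  1 × S: 1 H
  1 × S: no H
  Total hydrogens = 16.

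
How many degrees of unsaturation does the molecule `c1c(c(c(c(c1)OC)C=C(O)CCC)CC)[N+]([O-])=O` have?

Molecular formula from the SMILES: C14H19NO4.
DoU = (2C + 2 + N − H − X)/2 = (2·14 + 2 + 1 − 19 − 0)/2 = 12/2 = 6.
(Structurally: 1 ring(s) + 5 π bond(s) = 6.)

6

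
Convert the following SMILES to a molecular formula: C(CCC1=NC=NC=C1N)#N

Heavy atoms from the SMILES: 7 C, 4 N.
Implicit hydrogens by atom environment:
  2 × C: 2 H each → 4
  2 × C (aromatic): 1 H each → 2
  2 × C (aromatic): no H
  2 × N (aromatic): no H
  1 × C: no H
  1 × N: 2 H
  1 × N: no H
  Total hydrogens = 8.
Molecular formula: C7H8N4

C7H8N4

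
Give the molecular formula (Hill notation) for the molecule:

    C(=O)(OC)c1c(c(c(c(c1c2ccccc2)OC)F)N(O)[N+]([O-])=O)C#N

C16H12FN3O6

Heavy atoms from the SMILES: 16 C, 1 F, 3 N, 6 O.
Implicit hydrogens by atom environment:
  7 × C (aromatic): no H
  5 × C (aromatic): 1 H each → 5
  4 × O: no H
  2 × C: 3 H each → 6
  2 × C: no H
  2 × N: no H
  1 × F: no H
  1 × N (charge +1): no H
  1 × O: 1 H
  1 × O (charge -1): no H
  Total hydrogens = 12.
Molecular formula: C16H12FN3O6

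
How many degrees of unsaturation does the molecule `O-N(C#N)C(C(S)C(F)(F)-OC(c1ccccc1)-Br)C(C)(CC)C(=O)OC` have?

7

Molecular formula from the SMILES: C17H21BrF2N2O4S.
DoU = (2C + 2 + N − H − X)/2 = (2·17 + 2 + 2 − 21 − 3)/2 = 14/2 = 7.
(Structurally: 1 ring(s) + 6 π bond(s) = 7.)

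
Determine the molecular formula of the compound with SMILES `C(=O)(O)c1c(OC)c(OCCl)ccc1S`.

C9H9ClO4S

Heavy atoms from the SMILES: 9 C, 1 Cl, 4 O, 1 S.
Implicit hydrogens by atom environment:
  4 × C (aromatic): no H
  3 × O: no H
  2 × C (aromatic): 1 H each → 2
  1 × C: 3 H
  1 × C: 2 H
  1 × C: no H
  1 × Cl: no H
  1 × O: 1 H
  1 × S: 1 H
  Total hydrogens = 9.
Molecular formula: C9H9ClO4S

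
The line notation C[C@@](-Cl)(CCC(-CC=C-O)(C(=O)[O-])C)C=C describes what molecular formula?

C12H18ClO3-

Heavy atoms from the SMILES: 12 C, 1 Cl, 3 O.
Implicit hydrogens by atom environment:
  4 × C: 2 H each → 8
  3 × C: 1 H each → 3
  3 × C: no H
  2 × C: 3 H each → 6
  1 × Cl: no H
  1 × O: 1 H
  1 × O: no H
  1 × O (charge -1): no H
  Total hydrogens = 18.
Net charge -1.
Molecular formula: C12H18ClO3-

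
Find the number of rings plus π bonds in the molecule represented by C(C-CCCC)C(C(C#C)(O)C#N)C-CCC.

4

Molecular formula from the SMILES: C15H25NO.
DoU = (2C + 2 + N − H − X)/2 = (2·15 + 2 + 1 − 25 − 0)/2 = 8/2 = 4.
(Structurally: 0 ring(s) + 4 π bond(s) = 4.)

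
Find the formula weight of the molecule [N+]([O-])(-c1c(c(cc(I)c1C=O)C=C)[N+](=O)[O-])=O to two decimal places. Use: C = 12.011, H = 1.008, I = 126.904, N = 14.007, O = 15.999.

348.05

Molecular formula: C9H5IN2O5.
M = 9×12.011 + 5×1.008 + 1×126.904 + 2×14.007 + 5×15.999 = 348.05 g/mol.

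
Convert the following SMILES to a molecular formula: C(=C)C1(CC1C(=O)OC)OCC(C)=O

Heavy atoms from the SMILES: 10 C, 4 O.
Implicit hydrogens by atom environment:
  4 × O: no H
  3 × C: 2 H each → 6
  3 × C: no H
  2 × C: 3 H each → 6
  2 × C: 1 H each → 2
  Total hydrogens = 14.
Molecular formula: C10H14O4

C10H14O4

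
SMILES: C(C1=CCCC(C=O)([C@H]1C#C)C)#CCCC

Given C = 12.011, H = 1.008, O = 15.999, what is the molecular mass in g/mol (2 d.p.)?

Molecular formula: C15H18O.
M = 15×12.011 + 18×1.008 + 1×15.999 = 214.31 g/mol.

214.31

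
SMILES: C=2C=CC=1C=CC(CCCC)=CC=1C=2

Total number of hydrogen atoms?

16

Hydrogens are implicit in SMILES; fill each atom to its normal valence:
  7 × C (aromatic): 1 H each → 7
  3 × C: 2 H each → 6
  3 × C (aromatic): no H
  1 × C: 3 H
  Total hydrogens = 16.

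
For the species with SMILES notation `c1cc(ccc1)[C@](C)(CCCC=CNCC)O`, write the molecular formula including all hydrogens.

C15H23NO

Heavy atoms from the SMILES: 15 C, 1 N, 1 O.
Implicit hydrogens by atom environment:
  5 × C (aromatic): 1 H each → 5
  4 × C: 2 H each → 8
  2 × C: 3 H each → 6
  2 × C: 1 H each → 2
  1 × C: no H
  1 × C (aromatic): no H
  1 × N: 1 H
  1 × O: 1 H
  Total hydrogens = 23.
Molecular formula: C15H23NO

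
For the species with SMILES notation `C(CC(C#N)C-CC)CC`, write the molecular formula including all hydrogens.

C9H17N

Heavy atoms from the SMILES: 9 C, 1 N.
Implicit hydrogens by atom environment:
  5 × C: 2 H each → 10
  2 × C: 3 H each → 6
  1 × C: 1 H
  1 × C: no H
  1 × N: no H
  Total hydrogens = 17.
Molecular formula: C9H17N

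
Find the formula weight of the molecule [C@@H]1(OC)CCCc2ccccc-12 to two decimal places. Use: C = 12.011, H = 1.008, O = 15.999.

162.23

Molecular formula: C11H14O.
M = 11×12.011 + 14×1.008 + 1×15.999 = 162.23 g/mol.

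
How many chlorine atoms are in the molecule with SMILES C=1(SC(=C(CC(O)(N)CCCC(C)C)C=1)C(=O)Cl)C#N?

1

The symbol for chlorine appears 1 time in the SMILES.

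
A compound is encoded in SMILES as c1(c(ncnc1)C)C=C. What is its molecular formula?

C7H8N2

Heavy atoms from the SMILES: 7 C, 2 N.
Implicit hydrogens by atom environment:
  2 × C (aromatic): 1 H each → 2
  2 × C (aromatic): no H
  2 × N (aromatic): no H
  1 × C: 3 H
  1 × C: 2 H
  1 × C: 1 H
  Total hydrogens = 8.
Molecular formula: C7H8N2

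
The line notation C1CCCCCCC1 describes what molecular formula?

Heavy atoms from the SMILES: 8 C.
Implicit hydrogens by atom environment:
  8 × C: 2 H each → 16
  Total hydrogens = 16.
Molecular formula: C8H16

C8H16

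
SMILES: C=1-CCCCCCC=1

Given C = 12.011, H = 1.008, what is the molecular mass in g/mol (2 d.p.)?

Molecular formula: C8H14.
M = 8×12.011 + 14×1.008 = 110.20 g/mol.

110.20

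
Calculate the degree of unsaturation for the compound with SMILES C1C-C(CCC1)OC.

Molecular formula from the SMILES: C7H14O.
DoU = (2C + 2 + N − H − X)/2 = (2·7 + 2 + 0 − 14 − 0)/2 = 2/2 = 1.
(Structurally: 1 ring(s) + 0 π bond(s) = 1.)

1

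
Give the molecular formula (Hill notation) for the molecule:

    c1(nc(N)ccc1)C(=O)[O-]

C6H5N2O2-

Heavy atoms from the SMILES: 6 C, 2 N, 2 O.
Implicit hydrogens by atom environment:
  3 × C (aromatic): 1 H each → 3
  2 × C (aromatic): no H
  1 × C: no H
  1 × N: 2 H
  1 × N (aromatic): no H
  1 × O: no H
  1 × O (charge -1): no H
  Total hydrogens = 5.
Net charge -1.
Molecular formula: C6H5N2O2-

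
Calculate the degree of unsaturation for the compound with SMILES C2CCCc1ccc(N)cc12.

5

Molecular formula from the SMILES: C10H13N.
DoU = (2C + 2 + N − H − X)/2 = (2·10 + 2 + 1 − 13 − 0)/2 = 10/2 = 5.
(Structurally: 2 ring(s) + 3 π bond(s) = 5.)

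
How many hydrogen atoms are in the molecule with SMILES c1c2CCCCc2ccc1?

12

Hydrogens are implicit in SMILES; fill each atom to its normal valence:
  4 × C: 2 H each → 8
  4 × C (aromatic): 1 H each → 4
  2 × C (aromatic): no H
  Total hydrogens = 12.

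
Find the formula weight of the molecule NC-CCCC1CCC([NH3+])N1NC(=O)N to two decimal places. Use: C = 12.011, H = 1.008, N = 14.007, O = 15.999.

216.31

Molecular formula: C9H22N5O+.
M = 9×12.011 + 22×1.008 + 5×14.007 + 1×15.999 = 216.31 g/mol.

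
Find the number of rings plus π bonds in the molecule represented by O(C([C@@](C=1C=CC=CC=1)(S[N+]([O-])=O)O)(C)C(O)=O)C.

6

Molecular formula from the SMILES: C11H13NO6S.
DoU = (2C + 2 + N − H − X)/2 = (2·11 + 2 + 1 − 13 − 0)/2 = 12/2 = 6.
(Structurally: 1 ring(s) + 5 π bond(s) = 6.)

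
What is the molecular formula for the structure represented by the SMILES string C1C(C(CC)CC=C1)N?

Heavy atoms from the SMILES: 8 C, 1 N.
Implicit hydrogens by atom environment:
  4 × C: 1 H each → 4
  3 × C: 2 H each → 6
  1 × C: 3 H
  1 × N: 2 H
  Total hydrogens = 15.
Molecular formula: C8H15N

C8H15N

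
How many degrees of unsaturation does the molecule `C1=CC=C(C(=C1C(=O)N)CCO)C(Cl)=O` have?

6

Molecular formula from the SMILES: C10H10ClNO3.
DoU = (2C + 2 + N − H − X)/2 = (2·10 + 2 + 1 − 10 − 1)/2 = 12/2 = 6.
(Structurally: 1 ring(s) + 5 π bond(s) = 6.)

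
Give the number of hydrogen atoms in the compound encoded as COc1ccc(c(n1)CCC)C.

Hydrogens are implicit in SMILES; fill each atom to its normal valence:
  3 × C: 3 H each → 9
  3 × C (aromatic): no H
  2 × C: 2 H each → 4
  2 × C (aromatic): 1 H each → 2
  1 × N (aromatic): no H
  1 × O: no H
  Total hydrogens = 15.

15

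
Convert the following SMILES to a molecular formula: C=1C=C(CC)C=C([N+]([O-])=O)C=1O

Heavy atoms from the SMILES: 8 C, 1 N, 3 O.
Implicit hydrogens by atom environment:
  3 × C (aromatic): 1 H each → 3
  3 × C (aromatic): no H
  1 × C: 3 H
  1 × C: 2 H
  1 × N (charge +1): no H
  1 × O: 1 H
  1 × O: no H
  1 × O (charge -1): no H
  Total hydrogens = 9.
Molecular formula: C8H9NO3

C8H9NO3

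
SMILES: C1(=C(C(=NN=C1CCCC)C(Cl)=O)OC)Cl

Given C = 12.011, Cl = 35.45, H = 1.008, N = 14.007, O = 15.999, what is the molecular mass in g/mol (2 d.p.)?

Molecular formula: C10H12Cl2N2O2.
M = 10×12.011 + 2×35.45 + 12×1.008 + 2×14.007 + 2×15.999 = 263.12 g/mol.

263.12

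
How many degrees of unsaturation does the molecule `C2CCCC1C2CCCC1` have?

2

Molecular formula from the SMILES: C10H18.
DoU = (2C + 2 + N − H − X)/2 = (2·10 + 2 + 0 − 18 − 0)/2 = 4/2 = 2.
(Structurally: 2 ring(s) + 0 π bond(s) = 2.)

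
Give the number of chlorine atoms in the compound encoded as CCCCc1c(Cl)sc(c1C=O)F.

The symbol for chlorine appears 1 time in the SMILES.

1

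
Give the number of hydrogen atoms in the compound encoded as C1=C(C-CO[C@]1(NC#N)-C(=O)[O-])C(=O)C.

Hydrogens are implicit in SMILES; fill each atom to its normal valence:
  5 × C: no H
  3 × O: no H
  2 × C: 2 H each → 4
  1 × C: 3 H
  1 × C: 1 H
  1 × N: 1 H
  1 × N: no H
  1 × O (charge -1): no H
  Total hydrogens = 9.

9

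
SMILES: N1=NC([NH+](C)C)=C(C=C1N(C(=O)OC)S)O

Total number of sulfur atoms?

1

The symbol for sulfur appears 1 time in the SMILES.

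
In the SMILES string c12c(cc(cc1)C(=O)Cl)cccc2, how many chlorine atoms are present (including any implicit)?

1

The symbol for chlorine appears 1 time in the SMILES.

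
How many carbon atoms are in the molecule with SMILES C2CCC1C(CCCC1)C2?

The symbol for carbon appears 10 times in the SMILES.

10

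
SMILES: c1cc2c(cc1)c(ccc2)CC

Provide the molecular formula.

C12H12

Heavy atoms from the SMILES: 12 C.
Implicit hydrogens by atom environment:
  7 × C (aromatic): 1 H each → 7
  3 × C (aromatic): no H
  1 × C: 3 H
  1 × C: 2 H
  Total hydrogens = 12.
Molecular formula: C12H12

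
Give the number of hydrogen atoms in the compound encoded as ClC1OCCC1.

Hydrogens are implicit in SMILES; fill each atom to its normal valence:
  3 × C: 2 H each → 6
  1 × C: 1 H
  1 × Cl: no H
  1 × O: no H
  Total hydrogens = 7.

7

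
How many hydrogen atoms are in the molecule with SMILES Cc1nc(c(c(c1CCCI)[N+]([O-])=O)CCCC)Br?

Hydrogens are implicit in SMILES; fill each atom to its normal valence:
  6 × C: 2 H each → 12
  5 × C (aromatic): no H
  2 × C: 3 H each → 6
  1 × Br: no H
  1 × I: no H
  1 × N (aromatic): no H
  1 × N (charge +1): no H
  1 × O: no H
  1 × O (charge -1): no H
  Total hydrogens = 18.

18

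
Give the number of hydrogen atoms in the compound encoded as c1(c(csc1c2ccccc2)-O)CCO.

12

Hydrogens are implicit in SMILES; fill each atom to its normal valence:
  6 × C (aromatic): 1 H each → 6
  4 × C (aromatic): no H
  2 × C: 2 H each → 4
  2 × O: 1 H each → 2
  1 × S (aromatic): no H
  Total hydrogens = 12.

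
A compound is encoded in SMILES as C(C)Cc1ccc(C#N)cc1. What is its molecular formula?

C10H11N

Heavy atoms from the SMILES: 10 C, 1 N.
Implicit hydrogens by atom environment:
  4 × C (aromatic): 1 H each → 4
  2 × C: 2 H each → 4
  2 × C (aromatic): no H
  1 × C: 3 H
  1 × C: no H
  1 × N: no H
  Total hydrogens = 11.
Molecular formula: C10H11N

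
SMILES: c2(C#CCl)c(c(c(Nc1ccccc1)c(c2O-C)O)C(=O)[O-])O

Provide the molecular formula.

Heavy atoms from the SMILES: 16 C, 1 Cl, 1 N, 5 O.
Implicit hydrogens by atom environment:
  7 × C (aromatic): no H
  5 × C (aromatic): 1 H each → 5
  3 × C: no H
  2 × O: 1 H each → 2
  2 × O: no H
  1 × C: 3 H
  1 × Cl: no H
  1 × N: 1 H
  1 × O (charge -1): no H
  Total hydrogens = 11.
Net charge -1.
Molecular formula: C16H11ClNO5-

C16H11ClNO5-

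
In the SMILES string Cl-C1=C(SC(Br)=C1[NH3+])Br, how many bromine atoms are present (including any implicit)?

The symbol for bromine appears 2 times in the SMILES.

2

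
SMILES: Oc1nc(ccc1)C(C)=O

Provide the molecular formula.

C7H7NO2

Heavy atoms from the SMILES: 7 C, 1 N, 2 O.
Implicit hydrogens by atom environment:
  3 × C (aromatic): 1 H each → 3
  2 × C (aromatic): no H
  1 × C: 3 H
  1 × C: no H
  1 × N (aromatic): no H
  1 × O: 1 H
  1 × O: no H
  Total hydrogens = 7.
Molecular formula: C7H7NO2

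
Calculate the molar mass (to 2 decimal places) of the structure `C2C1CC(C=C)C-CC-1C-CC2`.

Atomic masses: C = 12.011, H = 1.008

Molecular formula: C12H20.
M = 12×12.011 + 20×1.008 = 164.29 g/mol.

164.29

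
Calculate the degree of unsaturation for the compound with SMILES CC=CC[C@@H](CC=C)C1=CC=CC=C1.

6

Molecular formula from the SMILES: C14H18.
DoU = (2C + 2 + N − H − X)/2 = (2·14 + 2 + 0 − 18 − 0)/2 = 12/2 = 6.
(Structurally: 1 ring(s) + 5 π bond(s) = 6.)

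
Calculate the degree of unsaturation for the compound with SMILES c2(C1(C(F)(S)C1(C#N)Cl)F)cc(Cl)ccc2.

7

Molecular formula from the SMILES: C10H5Cl2F2NS.
DoU = (2C + 2 + N − H − X)/2 = (2·10 + 2 + 1 − 5 − 4)/2 = 14/2 = 7.
(Structurally: 2 ring(s) + 5 π bond(s) = 7.)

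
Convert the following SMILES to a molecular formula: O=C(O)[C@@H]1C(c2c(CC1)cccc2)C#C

Heavy atoms from the SMILES: 13 C, 2 O.
Implicit hydrogens by atom environment:
  4 × C (aromatic): 1 H each → 4
  3 × C: 1 H each → 3
  2 × C: 2 H each → 4
  2 × C (aromatic): no H
  2 × C: no H
  1 × O: 1 H
  1 × O: no H
  Total hydrogens = 12.
Molecular formula: C13H12O2

C13H12O2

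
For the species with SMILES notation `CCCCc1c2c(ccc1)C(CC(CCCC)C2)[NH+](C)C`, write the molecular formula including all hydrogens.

C20H34N+

Heavy atoms from the SMILES: 20 C, 1 N.
Implicit hydrogens by atom environment:
  8 × C: 2 H each → 16
  4 × C: 3 H each → 12
  3 × C (aromatic): 1 H each → 3
  3 × C (aromatic): no H
  2 × C: 1 H each → 2
  1 × N (charge +1): 1 H
  Total hydrogens = 34.
Net charge +1.
Molecular formula: C20H34N+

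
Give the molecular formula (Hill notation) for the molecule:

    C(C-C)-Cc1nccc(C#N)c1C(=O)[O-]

Heavy atoms from the SMILES: 11 C, 2 N, 2 O.
Implicit hydrogens by atom environment:
  3 × C: 2 H each → 6
  3 × C (aromatic): no H
  2 × C (aromatic): 1 H each → 2
  2 × C: no H
  1 × C: 3 H
  1 × N (aromatic): no H
  1 × N: no H
  1 × O: no H
  1 × O (charge -1): no H
  Total hydrogens = 11.
Net charge -1.
Molecular formula: C11H11N2O2-

C11H11N2O2-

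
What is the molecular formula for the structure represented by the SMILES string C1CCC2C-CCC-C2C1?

Heavy atoms from the SMILES: 10 C.
Implicit hydrogens by atom environment:
  8 × C: 2 H each → 16
  2 × C: 1 H each → 2
  Total hydrogens = 18.
Molecular formula: C10H18

C10H18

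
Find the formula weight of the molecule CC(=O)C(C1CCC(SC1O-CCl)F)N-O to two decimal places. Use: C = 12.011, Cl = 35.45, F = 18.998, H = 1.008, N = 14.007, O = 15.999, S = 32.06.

271.73

Molecular formula: C9H15ClFNO3S.
M = 9×12.011 + 1×35.45 + 1×18.998 + 15×1.008 + 1×14.007 + 3×15.999 + 1×32.06 = 271.73 g/mol.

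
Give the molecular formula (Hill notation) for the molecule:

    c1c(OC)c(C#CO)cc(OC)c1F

C10H9FO3

Heavy atoms from the SMILES: 10 C, 1 F, 3 O.
Implicit hydrogens by atom environment:
  4 × C (aromatic): no H
  2 × C: 3 H each → 6
  2 × C (aromatic): 1 H each → 2
  2 × C: no H
  2 × O: no H
  1 × F: no H
  1 × O: 1 H
  Total hydrogens = 9.
Molecular formula: C10H9FO3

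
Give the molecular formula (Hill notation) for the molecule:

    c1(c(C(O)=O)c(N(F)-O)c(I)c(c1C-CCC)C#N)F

Heavy atoms from the SMILES: 12 C, 2 F, 1 I, 2 N, 3 O.
Implicit hydrogens by atom environment:
  6 × C (aromatic): no H
  3 × C: 2 H each → 6
  2 × C: no H
  2 × F: no H
  2 × N: no H
  2 × O: 1 H each → 2
  1 × C: 3 H
  1 × I: no H
  1 × O: no H
  Total hydrogens = 11.
Molecular formula: C12H11F2IN2O3

C12H11F2IN2O3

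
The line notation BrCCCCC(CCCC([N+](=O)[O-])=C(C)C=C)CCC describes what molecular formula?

Heavy atoms from the SMILES: 1 Br, 16 C, 1 N, 2 O.
Implicit hydrogens by atom environment:
  10 × C: 2 H each → 20
  2 × C: 3 H each → 6
  2 × C: 1 H each → 2
  2 × C: no H
  1 × Br: no H
  1 × N (charge +1): no H
  1 × O: no H
  1 × O (charge -1): no H
  Total hydrogens = 28.
Molecular formula: C16H28BrNO2

C16H28BrNO2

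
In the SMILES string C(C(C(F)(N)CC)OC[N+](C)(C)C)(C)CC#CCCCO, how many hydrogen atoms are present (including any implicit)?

Hydrogens are implicit in SMILES; fill each atom to its normal valence:
  6 × C: 2 H each → 12
  5 × C: 3 H each → 15
  3 × C: no H
  2 × C: 1 H each → 2
  1 × F: no H
  1 × N: 2 H
  1 × N (charge +1): no H
  1 × O: 1 H
  1 × O: no H
  Total hydrogens = 32.

32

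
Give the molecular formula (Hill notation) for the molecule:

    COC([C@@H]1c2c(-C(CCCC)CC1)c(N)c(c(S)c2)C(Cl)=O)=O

C17H22ClNO3S

Heavy atoms from the SMILES: 17 C, 1 Cl, 1 N, 3 O, 1 S.
Implicit hydrogens by atom environment:
  5 × C: 2 H each → 10
  5 × C (aromatic): no H
  3 × O: no H
  2 × C: 3 H each → 6
  2 × C: 1 H each → 2
  2 × C: no H
  1 × C (aromatic): 1 H
  1 × Cl: no H
  1 × N: 2 H
  1 × S: 1 H
  Total hydrogens = 22.
Molecular formula: C17H22ClNO3S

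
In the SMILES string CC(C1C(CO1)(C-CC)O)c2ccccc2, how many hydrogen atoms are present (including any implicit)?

Hydrogens are implicit in SMILES; fill each atom to its normal valence:
  5 × C (aromatic): 1 H each → 5
  3 × C: 2 H each → 6
  2 × C: 3 H each → 6
  2 × C: 1 H each → 2
  1 × C: no H
  1 × C (aromatic): no H
  1 × O: 1 H
  1 × O: no H
  Total hydrogens = 20.

20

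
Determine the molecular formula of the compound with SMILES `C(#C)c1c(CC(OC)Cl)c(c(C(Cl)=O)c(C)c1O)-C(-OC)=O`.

C15H14Cl2O5

Heavy atoms from the SMILES: 15 C, 2 Cl, 5 O.
Implicit hydrogens by atom environment:
  6 × C (aromatic): no H
  4 × O: no H
  3 × C: 3 H each → 9
  3 × C: no H
  2 × C: 1 H each → 2
  2 × Cl: no H
  1 × C: 2 H
  1 × O: 1 H
  Total hydrogens = 14.
Molecular formula: C15H14Cl2O5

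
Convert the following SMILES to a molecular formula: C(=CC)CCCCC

Heavy atoms from the SMILES: 8 C.
Implicit hydrogens by atom environment:
  4 × C: 2 H each → 8
  2 × C: 3 H each → 6
  2 × C: 1 H each → 2
  Total hydrogens = 16.
Molecular formula: C8H16

C8H16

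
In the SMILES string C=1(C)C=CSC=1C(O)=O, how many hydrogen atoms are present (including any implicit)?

6

Hydrogens are implicit in SMILES; fill each atom to its normal valence:
  2 × C (aromatic): 1 H each → 2
  2 × C (aromatic): no H
  1 × C: 3 H
  1 × C: no H
  1 × O: 1 H
  1 × O: no H
  1 × S (aromatic): no H
  Total hydrogens = 6.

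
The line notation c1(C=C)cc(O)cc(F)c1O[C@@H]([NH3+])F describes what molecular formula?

C9H10F2NO2+

Heavy atoms from the SMILES: 9 C, 2 F, 1 N, 2 O.
Implicit hydrogens by atom environment:
  4 × C (aromatic): no H
  2 × C (aromatic): 1 H each → 2
  2 × C: 1 H each → 2
  2 × F: no H
  1 × C: 2 H
  1 × N (charge +1): 3 H
  1 × O: 1 H
  1 × O: no H
  Total hydrogens = 10.
Net charge +1.
Molecular formula: C9H10F2NO2+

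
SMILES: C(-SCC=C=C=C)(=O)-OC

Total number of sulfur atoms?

The symbol for sulfur appears 1 time in the SMILES.

1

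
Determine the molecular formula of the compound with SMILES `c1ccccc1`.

Heavy atoms from the SMILES: 6 C.
Implicit hydrogens by atom environment:
  6 × C (aromatic): 1 H each → 6
  Total hydrogens = 6.
Molecular formula: C6H6

C6H6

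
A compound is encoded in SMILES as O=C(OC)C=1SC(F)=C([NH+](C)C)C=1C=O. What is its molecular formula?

C9H11FNO3S+

Heavy atoms from the SMILES: 9 C, 1 F, 1 N, 3 O, 1 S.
Implicit hydrogens by atom environment:
  4 × C (aromatic): no H
  3 × C: 3 H each → 9
  3 × O: no H
  1 × C: 1 H
  1 × C: no H
  1 × F: no H
  1 × N (charge +1): 1 H
  1 × S (aromatic): no H
  Total hydrogens = 11.
Net charge +1.
Molecular formula: C9H11FNO3S+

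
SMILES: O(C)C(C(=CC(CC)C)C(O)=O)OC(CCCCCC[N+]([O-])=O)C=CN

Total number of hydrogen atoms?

32

Hydrogens are implicit in SMILES; fill each atom to its normal valence:
  7 × C: 2 H each → 14
  6 × C: 1 H each → 6
  4 × O: no H
  3 × C: 3 H each → 9
  2 × C: no H
  1 × N: 2 H
  1 × N (charge +1): no H
  1 × O: 1 H
  1 × O (charge -1): no H
  Total hydrogens = 32.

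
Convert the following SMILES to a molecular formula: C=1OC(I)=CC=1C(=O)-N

Heavy atoms from the SMILES: 5 C, 1 I, 1 N, 2 O.
Implicit hydrogens by atom environment:
  2 × C (aromatic): 1 H each → 2
  2 × C (aromatic): no H
  1 × C: no H
  1 × I: no H
  1 × N: 2 H
  1 × O (aromatic): no H
  1 × O: no H
  Total hydrogens = 4.
Molecular formula: C5H4INO2

C5H4INO2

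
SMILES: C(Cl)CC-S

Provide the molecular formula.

C3H7ClS

Heavy atoms from the SMILES: 3 C, 1 Cl, 1 S.
Implicit hydrogens by atom environment:
  3 × C: 2 H each → 6
  1 × Cl: no H
  1 × S: 1 H
  Total hydrogens = 7.
Molecular formula: C3H7ClS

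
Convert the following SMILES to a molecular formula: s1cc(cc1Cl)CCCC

Heavy atoms from the SMILES: 8 C, 1 Cl, 1 S.
Implicit hydrogens by atom environment:
  3 × C: 2 H each → 6
  2 × C (aromatic): 1 H each → 2
  2 × C (aromatic): no H
  1 × C: 3 H
  1 × Cl: no H
  1 × S (aromatic): no H
  Total hydrogens = 11.
Molecular formula: C8H11ClS

C8H11ClS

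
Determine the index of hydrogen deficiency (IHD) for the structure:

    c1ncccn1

Molecular formula from the SMILES: C4H4N2.
DoU = (2C + 2 + N − H − X)/2 = (2·4 + 2 + 2 − 4 − 0)/2 = 8/2 = 4.
(Structurally: 1 ring(s) + 3 π bond(s) = 4.)

4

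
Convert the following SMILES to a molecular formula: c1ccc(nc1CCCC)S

C9H13NS

Heavy atoms from the SMILES: 9 C, 1 N, 1 S.
Implicit hydrogens by atom environment:
  3 × C: 2 H each → 6
  3 × C (aromatic): 1 H each → 3
  2 × C (aromatic): no H
  1 × C: 3 H
  1 × N (aromatic): no H
  1 × S: 1 H
  Total hydrogens = 13.
Molecular formula: C9H13NS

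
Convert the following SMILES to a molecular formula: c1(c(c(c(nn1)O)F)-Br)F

C4HBrF2N2O

Heavy atoms from the SMILES: 1 Br, 4 C, 2 F, 2 N, 1 O.
Implicit hydrogens by atom environment:
  4 × C (aromatic): no H
  2 × F: no H
  2 × N (aromatic): no H
  1 × Br: no H
  1 × O: 1 H
  Total hydrogens = 1.
Molecular formula: C4HBrF2N2O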